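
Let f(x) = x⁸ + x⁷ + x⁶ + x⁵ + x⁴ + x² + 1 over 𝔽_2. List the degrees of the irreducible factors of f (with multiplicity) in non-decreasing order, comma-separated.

Roots in 𝔽_2: f(0) = 1; f(1) = 1.
Complete factorization: f(x) = (x⁸ + x⁷ + x⁶ + x⁵ + x⁴ + x² + 1).
Factor degrees with multiplicity: 8 = 8.

8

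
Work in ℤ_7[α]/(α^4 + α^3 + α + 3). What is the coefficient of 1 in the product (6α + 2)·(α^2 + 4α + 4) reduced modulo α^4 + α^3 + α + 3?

1

Multiply in ℤ_7[α]: (6α + 2)·(α^2 + 4α + 4) = 6α^3 + 5α^2 + 4α + 1.
Reduced: 6α^3 + 5α^2 + 4α + 1.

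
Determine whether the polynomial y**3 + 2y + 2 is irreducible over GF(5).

No

Write g(y) = y**3 + 2y + 2.
Check for roots in GF(5): g(0) = 2; g(1) = 0 → root; g(2) = 4; g(3) = 0 → root; g(4) = 4.
g(1) = 0, so (y − 1) divides g(y); g is reducible.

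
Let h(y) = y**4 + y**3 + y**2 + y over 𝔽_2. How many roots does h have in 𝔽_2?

Evaluate at each of the 2 elements of 𝔽_2:
h(0) = 0 → root; h(1) = 0 → root.
Roots: {0, 1}.

2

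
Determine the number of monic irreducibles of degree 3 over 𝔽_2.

By the necklace-counting formula, N_2(3) = (1/3) Σ_{d|3} μ(3/d)·2^d.
Divisors of 3: 1, 3; μ(3/d) for each: -1, 1.
Σ = − 2^1 + 2^3 = 6.
N = 6/3 = 2.

2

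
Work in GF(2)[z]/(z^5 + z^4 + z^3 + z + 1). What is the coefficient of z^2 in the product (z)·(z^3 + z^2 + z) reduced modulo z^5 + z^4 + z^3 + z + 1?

Multiply in GF(2)[z]: (z)·(z^3 + z^2 + z) = z^4 + z^3 + z^2.
Reduced: z^4 + z^3 + z^2.

1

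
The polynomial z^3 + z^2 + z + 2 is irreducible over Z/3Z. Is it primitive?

No

Write f(z) = z^3 + z^2 + z + 2.
|GF(3^3)^×| = 3^3 − 1 = 26. Prime factorization: 26 = 2·13.
f is primitive ⇔ z has order 26 in GF(3)[z]/(f), i.e. z^(26/q) ≠ 1 for each prime q | 26.
z^(13) mod f = 1
z^(2) mod f = z^2.
Since z^(13) = 1, the order of z divides 13 < 26; not primitive.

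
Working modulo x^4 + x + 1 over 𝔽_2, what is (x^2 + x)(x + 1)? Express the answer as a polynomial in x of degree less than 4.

Multiply in 𝔽_2[x]: (x^2 + x)·(x + 1) = x^3 + x.
Reduced: x^3 + x.

x^3 + x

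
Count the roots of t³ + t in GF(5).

Write P(t) = t³ + t.
Evaluate at each of the 5 elements of GF(5):
P(0) = 0 → root; P(1) = 2; P(2) = 0 → root; P(3) = 0 → root; P(4) = 3.
Roots: {0, 2, 3}.

3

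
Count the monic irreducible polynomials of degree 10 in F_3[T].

5880

By the necklace-counting formula, N_3(10) = (1/10) Σ_{d|10} μ(10/d)·3^d.
Divisors of 10: 1, 2, 5, 10; μ(10/d) for each: 1, -1, -1, 1.
Σ = 3^1 − 3^2 − 3^5 + 3^10 = 58800.
N = 58800/10 = 5880.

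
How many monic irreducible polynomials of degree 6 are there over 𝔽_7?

The number of monic irreducibles of degree 6 over GF(7) is (1/6)·Σ_{d∣6} μ(6/d) 7^d.
Divisors of 6: 1, 2, 3, 6; μ(6/d) for each: 1, -1, -1, 1.
Σ = 7^1 − 7^2 − 7^3 + 7^6 = 117264.
N = 117264/6 = 19544.

19544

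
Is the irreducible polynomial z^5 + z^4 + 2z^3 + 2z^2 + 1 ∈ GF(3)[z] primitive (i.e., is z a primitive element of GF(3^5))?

Write f(z) = z^5 + z^4 + 2z^3 + 2z^2 + 1.
|GF(3^5)^×| = 3^5 − 1 = 242. Prime factorization: 242 = 2·11^2.
f is primitive ⇔ z has order 242 in GF(3)[z]/(f), i.e. z^(242/q) ≠ 1 for each prime q | 242.
z^(121) mod f = 2.
z^(22) mod f = z^4 + 2z + 1.
None equal 1, so z has full order 242; f is primitive.

Yes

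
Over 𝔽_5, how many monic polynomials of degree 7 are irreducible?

11160

By the necklace-counting formula, N_5(7) = (1/7) Σ_{d|7} μ(7/d)·5^d.
Divisors of 7: 1, 7; μ(7/d) for each: -1, 1.
Σ = − 5^1 + 5^7 = 78120.
N = 78120/7 = 11160.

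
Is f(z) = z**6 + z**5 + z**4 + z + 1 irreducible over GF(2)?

Yes

Check for roots in GF(2): f(0) = 1; f(1) = 1.
No roots, so no linear factors.
Monic irreducibles of degree 2 over GF(2): z**2 + z + 1.
None of them divide f (all give nonzero remainder).
Monic irreducibles of degree 3 over GF(2): z**3 + z + 1, z**3 + z**2 + 1.
None of them divide f (all give nonzero remainder).
No irreducible factor of degree ≤ 3 exists, so f is irreducible over GF(2).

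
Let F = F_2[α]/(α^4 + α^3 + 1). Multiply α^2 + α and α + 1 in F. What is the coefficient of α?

1

Multiply in F_2[α]: (α^2 + α)·(α + 1) = α^3 + α.
Reduced: α^3 + α.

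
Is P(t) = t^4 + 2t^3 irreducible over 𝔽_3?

No

Check for roots in 𝔽_3: P(0) = 0 → root; P(1) = 0 → root; P(2) = 2.
P(0) = 0, so (t) divides P(t); P is reducible.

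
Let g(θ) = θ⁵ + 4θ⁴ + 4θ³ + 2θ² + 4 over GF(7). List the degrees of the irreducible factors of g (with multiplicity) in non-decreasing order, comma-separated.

Linear factors from roots: (θ + 5).
Complete factorization: g(θ) = (θ + 5)·(θ² + 2θ + 2)·(θ² + 4θ + 6).
Factor degrees with multiplicity: 1 + 2 + 2 = 5.

1, 2, 2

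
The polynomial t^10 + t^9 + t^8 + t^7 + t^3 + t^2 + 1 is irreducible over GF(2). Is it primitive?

Yes

Write f(t) = t^10 + t^9 + t^8 + t^7 + t^3 + t^2 + 1.
|GF(2^10)^×| = 2^10 − 1 = 1023. Prime factorization: 1023 = 3·11·31.
f is primitive ⇔ t has order 1023 in GF(2)[t]/(f), i.e. t^(1023/q) ≠ 1 for each prime q | 1023.
t^(341) mod f = t^8 + t^7 + t^6 + t^2.
t^(93) mod f = t^8 + t^6 + t^3 + 1.
t^(33) mod f = t^9 + t^8 + t^6 + t^2 + t.
None equal 1, so t has full order 1023; f is primitive.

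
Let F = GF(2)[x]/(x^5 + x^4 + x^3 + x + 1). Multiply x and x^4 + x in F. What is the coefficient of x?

1

Multiply in GF(2)[x]: (x)·(x^4 + x) = x^5 + x^2.
Reduce using x^5 ≡ x^4 + x^3 + x + 1 (mod x^5 + x^4 + x^3 + x + 1).
Reduced: x^4 + x^3 + x^2 + x + 1.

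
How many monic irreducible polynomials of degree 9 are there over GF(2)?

Gauss's count: N_{2}(9) = (1/9) Σ_{d|9} μ(9/d)·2^d.
Divisors of 9: 1, 3, 9; μ(9/d) for each: 0, -1, 1.
Σ = − 2^3 + 2^9 = 504.
N = 504/9 = 56.

56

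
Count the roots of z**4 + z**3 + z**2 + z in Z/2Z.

Write g(z) = z**4 + z**3 + z**2 + z.
Evaluate at each of the 2 elements of Z/2Z:
g(0) = 0 → root; g(1) = 0 → root.
Roots: {0, 1}.

2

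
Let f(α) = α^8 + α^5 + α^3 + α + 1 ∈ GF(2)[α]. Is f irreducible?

Yes

Check for roots in GF(2): f(0) = 1; f(1) = 1.
No roots, so no linear factors.
Monic irreducibles of degree 2 over GF(2): α^2 + α + 1.
None of them divide f (all give nonzero remainder).
Monic irreducibles of degree 3 over GF(2): α^3 + α + 1, α^3 + α^2 + 1.
None of them divide f (all give nonzero remainder).
Monic irreducibles of degree 4 over GF(2): α^4 + α + 1, α^4 + α^3 + 1, α^4 + α^3 + α^2 + α + 1.
None of them divide f (all give nonzero remainder).
No irreducible factor of degree ≤ 4 exists, so f is irreducible over GF(2).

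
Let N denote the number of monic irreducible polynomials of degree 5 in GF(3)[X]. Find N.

By the necklace-counting formula, N_3(5) = (1/5) Σ_{d|5} μ(5/d)·3^d.
Divisors of 5: 1, 5; μ(5/d) for each: -1, 1.
Σ = − 3^1 + 3^5 = 240.
N = 240/5 = 48.

48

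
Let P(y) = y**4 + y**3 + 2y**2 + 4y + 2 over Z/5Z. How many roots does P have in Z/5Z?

Evaluate at each of the 5 elements of Z/5Z:
P(0) = 2; P(1) = 0 → root; P(2) = 2; P(3) = 0 → root; P(4) = 0 → root.
Roots: {1, 3, 4}.

3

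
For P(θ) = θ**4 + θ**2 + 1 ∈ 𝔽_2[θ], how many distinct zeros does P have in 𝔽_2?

0

Evaluate at each of the 2 elements of 𝔽_2:
P(0) = 1; P(1) = 1.
No element is a root.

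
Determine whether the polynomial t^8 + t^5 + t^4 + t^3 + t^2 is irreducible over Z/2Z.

No

Write f(t) = t^8 + t^5 + t^4 + t^3 + t^2.
Check for roots in Z/2Z: f(0) = 0 → root; f(1) = 1.
f(0) = 0, so (t) divides f(t); f is reducible.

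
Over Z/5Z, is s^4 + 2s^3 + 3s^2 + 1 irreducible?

Write g(s) = s^4 + 2s^3 + 3s^2 + 1.
Check for roots in Z/5Z: g(0) = 1; g(1) = 2; g(2) = 0 → root; g(3) = 3; g(4) = 3.
g(2) = 0, so (s − 2) divides g(s); g is reducible.

No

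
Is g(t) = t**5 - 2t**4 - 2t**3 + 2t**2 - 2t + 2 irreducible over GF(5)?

No

Check for roots in GF(5): g(0) = 2; g(1) = 4; g(2) = 0 → root; g(3) = 1; g(4) = 0 → root.
g(2) = 0, so (t − 2) divides g(t); g is reducible.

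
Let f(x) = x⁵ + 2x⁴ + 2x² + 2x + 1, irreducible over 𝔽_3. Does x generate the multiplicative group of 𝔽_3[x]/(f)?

Yes

|GF(3^5)^×| = 3^5 − 1 = 242. Prime factorization: 242 = 2·11^2.
f is primitive ⇔ x has order 242 in GF(3)[x]/(f), i.e. x^(242/q) ≠ 1 for each prime q | 242.
x^(121) mod f = 2.
x^(22) mod f = x⁴ + x³ + 2.
None equal 1, so x has full order 242; f is primitive.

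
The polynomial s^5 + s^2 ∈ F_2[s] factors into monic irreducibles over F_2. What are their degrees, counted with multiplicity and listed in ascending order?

1, 1, 1, 2

Write f(s) = s^5 + s^2.
Roots in F_2: f(0) = 0 → root; f(1) = 0 → root.
Linear factors from roots: (s), (s + 1).
Complete factorization: f(s) = (s + 1)·(s)^2·(s^2 + s + 1).
Factor degrees with multiplicity: 1 + 1 + 1 + 2 = 5.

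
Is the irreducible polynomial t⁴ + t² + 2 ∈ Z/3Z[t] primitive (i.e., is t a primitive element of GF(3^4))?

Write f(t) = t⁴ + t² + 2.
|GF(3^4)^×| = 3^4 − 1 = 80. Prime factorization: 80 = 2^4·5.
f is primitive ⇔ t has order 80 in GF(3)[t]/(f), i.e. t^(80/q) ≠ 1 for each prime q | 80.
t^(40) mod f = 2.
t^(16) mod f = 1
Since t^(16) = 1, the order of t divides 16 < 80; not primitive.

No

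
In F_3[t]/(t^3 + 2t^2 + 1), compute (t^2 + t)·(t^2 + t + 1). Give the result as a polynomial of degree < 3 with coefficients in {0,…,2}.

2t^2

Multiply in F_3[t]: (t^2 + t)·(t^2 + t + 1) = t^4 + 2t^3 + 2t^2 + t.
Reduce using t^3 ≡ t^2 + 2 (mod t^3 + 2t^2 + 1).
Reduced: 2t^2.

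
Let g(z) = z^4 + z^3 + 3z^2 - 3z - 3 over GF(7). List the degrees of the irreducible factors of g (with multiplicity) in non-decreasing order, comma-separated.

Complete factorization: g(z) = (z^2 + 3z - 1)·(z^2 - 2z + 3).
Factor degrees with multiplicity: 2 + 2 = 4.

2, 2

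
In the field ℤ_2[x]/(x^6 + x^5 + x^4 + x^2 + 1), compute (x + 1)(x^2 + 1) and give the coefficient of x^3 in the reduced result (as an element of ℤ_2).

1

Multiply in ℤ_2[x]: (x + 1)·(x^2 + 1) = x^3 + x^2 + x + 1.
Reduced: x^3 + x^2 + x + 1.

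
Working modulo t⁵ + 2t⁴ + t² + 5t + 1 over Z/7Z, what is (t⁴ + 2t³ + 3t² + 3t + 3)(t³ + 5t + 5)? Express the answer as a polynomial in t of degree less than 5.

Multiply in Z/7Z[t]: (t⁴ + 2t³ + 3t² + 3t + 3)·(t³ + 5t + 5) = t⁷ + 2t⁶ + t⁵ + 4t⁴ + 2t² + 2t + 1.
Reduce using t⁵ ≡ 5t⁴ + 6t² + 2t + 6 (mod t⁵ + 2t⁴ + t² + 5t + 1).
Reduced: t⁴ + 2t³ + 4t.

t^4 + 2t^3 + 4t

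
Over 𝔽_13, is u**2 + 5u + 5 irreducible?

Yes

Write g(u) = u**2 + 5u + 5.
Check each element of 𝔽_13 for a root: g(0)=5, g(1)=11, g(2)=6, g(3)=3, g(4)=2, g(5)=3, g(6)=6, g(7)=11, g(8)=5, g(9)=1, g(10)=12, g(11)=12, g(12)=1.
No roots. A degree-2 polynomial over a field with no linear factor is irreducible.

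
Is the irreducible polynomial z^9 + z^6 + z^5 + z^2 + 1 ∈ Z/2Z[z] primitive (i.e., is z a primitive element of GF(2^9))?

Write f(z) = z^9 + z^6 + z^5 + z^2 + 1.
|GF(2^9)^×| = 2^9 − 1 = 511. Prime factorization: 511 = 7·73.
f is primitive ⇔ z has order 511 in GF(2)[z]/(f), i.e. z^(511/q) ≠ 1 for each prime q | 511.
z^(73) mod f = 1
z^(7) mod f = z^7.
Since z^(73) = 1, the order of z divides 73 < 511; not primitive.

No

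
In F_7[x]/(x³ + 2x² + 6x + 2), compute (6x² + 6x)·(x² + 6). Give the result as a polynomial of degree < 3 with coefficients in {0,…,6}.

Multiply in F_7[x]: (6x² + 6x)·(x² + 6) = 6x⁴ + 6x³ + x² + x.
Reduce using x³ ≡ 5x² + x + 5 (mod x³ + 2x² + 6x + 2).
Reduced: 5x² + 4x + 5.

5x^2 + 4x + 5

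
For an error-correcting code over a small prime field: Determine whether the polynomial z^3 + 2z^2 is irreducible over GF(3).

Write P(z) = z^3 + 2z^2.
Check for roots in GF(3): P(0) = 0 → root; P(1) = 0 → root; P(2) = 1.
P(0) = 0, so (z) divides P(z); P is reducible.

No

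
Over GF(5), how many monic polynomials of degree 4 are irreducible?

By the necklace-counting formula, N_5(4) = (1/4) Σ_{d|4} μ(4/d)·5^d.
Divisors of 4: 1, 2, 4; μ(4/d) for each: 0, -1, 1.
Σ = − 5^2 + 5^4 = 600.
N = 600/4 = 150.

150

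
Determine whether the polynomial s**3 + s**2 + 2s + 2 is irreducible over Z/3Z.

Write m(s) = s**3 + s**2 + 2s + 2.
Check for roots in Z/3Z: m(0) = 2; m(1) = 0 → root; m(2) = 0 → root.
m(1) = 0, so (s − 1) divides m(s); m is reducible.

No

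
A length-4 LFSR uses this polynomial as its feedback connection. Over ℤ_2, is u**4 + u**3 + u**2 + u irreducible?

No

Write g(u) = u**4 + u**3 + u**2 + u.
Check for roots in ℤ_2: g(0) = 0 → root; g(1) = 0 → root.
g(0) = 0, so (u) divides g(u); g is reducible.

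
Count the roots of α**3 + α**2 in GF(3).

Write P(α) = α**3 + α**2.
Evaluate at each of the 3 elements of GF(3):
P(0) = 0 → root; P(1) = 2; P(2) = 0 → root.
Roots: {0, 2}.

2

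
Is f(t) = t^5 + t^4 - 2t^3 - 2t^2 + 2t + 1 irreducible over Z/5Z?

Check for roots in Z/5Z: f(0) = 1; f(1) = 1; f(2) = 4; f(3) = 4; f(4) = 4.
No roots, so no linear factors.
Degree-2 irreducible divisors: test the 10 monic irreducibles of degree 2 over GF(5).
None of them divide f (all give nonzero remainder).
No irreducible factor of degree ≤ 2 exists, so f is irreducible over GF(5).

Yes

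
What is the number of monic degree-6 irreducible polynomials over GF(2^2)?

Gauss's count: N_{4}(6) = (1/6) Σ_{d|6} μ(6/d)·4^d.
Divisors of 6: 1, 2, 3, 6; μ(6/d) for each: 1, -1, -1, 1.
Σ = 4^1 − 4^2 − 4^3 + 4^6 = 4020.
N = 4020/6 = 670.

670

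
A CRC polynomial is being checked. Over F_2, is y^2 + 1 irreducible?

Write g(y) = y^2 + 1.
Check for roots in F_2: g(0) = 1; g(1) = 0 → root.
g(1) = 0, so (y − 1) divides g(y); g is reducible.

No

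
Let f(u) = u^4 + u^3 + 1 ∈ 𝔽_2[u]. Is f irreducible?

Yes

Check for roots in 𝔽_2: f(0) = 1; f(1) = 1.
No roots, so no linear factors.
Monic irreducibles of degree 2 over GF(2): u^2 + u + 1.
None of them divide f (all give nonzero remainder).
No irreducible factor of degree ≤ 2 exists, so f is irreducible over GF(2).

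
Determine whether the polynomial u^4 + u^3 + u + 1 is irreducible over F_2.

Write P(u) = u^4 + u^3 + u + 1.
Check for roots in F_2: P(0) = 1; P(1) = 0 → root.
P(1) = 0, so (u − 1) divides P(u); P is reducible.

No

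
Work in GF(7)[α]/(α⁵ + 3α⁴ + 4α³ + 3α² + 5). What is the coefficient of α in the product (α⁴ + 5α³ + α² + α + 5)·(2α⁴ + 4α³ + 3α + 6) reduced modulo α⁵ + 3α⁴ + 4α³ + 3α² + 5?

1

Multiply in GF(7)[α]: (α⁴ + 5α³ + α² + α + 5)·(2α⁴ + 4α³ + 3α + 6) = 2α⁸ + α⁶ + 2α⁵ + 4α³ + 2α² + 2.
Reduce using α⁵ ≡ 4α⁴ + 3α³ + 4α² + 2 (mod α⁵ + 3α⁴ + 4α³ + 3α² + 5).
Reduced: 6α⁴ + 6α³ + α² + α + 4.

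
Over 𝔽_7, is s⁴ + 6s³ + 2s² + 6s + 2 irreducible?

Write m(s) = s⁴ + 6s³ + 2s² + 6s + 2.
Check for roots in 𝔽_7: m(0) = 2; m(1) = 3; m(2) = 2; m(3) = 1; m(4) = 5; m(5) = 1; m(6) = 0 → root.
m(6) = 0, so (s − 6) divides m(s); m is reducible.

No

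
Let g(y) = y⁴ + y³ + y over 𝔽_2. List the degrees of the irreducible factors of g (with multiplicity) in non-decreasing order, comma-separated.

Roots in 𝔽_2: g(0) = 0 → root; g(1) = 1.
Linear factors from roots: (y).
Complete factorization: g(y) = (y)·(y³ + y² + 1).
Factor degrees with multiplicity: 1 + 3 = 4.

1, 3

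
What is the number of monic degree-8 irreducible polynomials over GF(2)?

x^(2^8) − x is the product of all monic irreducibles of degree dividing 8; Möbius inversion gives N = (1/8) Σ μ(8/d)·2^d.
Divisors of 8: 1, 2, 4, 8; μ(8/d) for each: 0, 0, -1, 1.
Σ = − 2^4 + 2^8 = 240.
N = 240/8 = 30.

30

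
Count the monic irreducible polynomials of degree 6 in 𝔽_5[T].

2580

By the necklace-counting formula, N_5(6) = (1/6) Σ_{d|6} μ(6/d)·5^d.
Divisors of 6: 1, 2, 3, 6; μ(6/d) for each: 1, -1, -1, 1.
Σ = 5^1 − 5^2 − 5^3 + 5^6 = 15480.
N = 15480/6 = 2580.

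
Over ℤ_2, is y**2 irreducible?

Write g(y) = y**2.
Check for roots in ℤ_2: g(0) = 0 → root; g(1) = 1.
g(0) = 0, so (y) divides g(y); g is reducible.

No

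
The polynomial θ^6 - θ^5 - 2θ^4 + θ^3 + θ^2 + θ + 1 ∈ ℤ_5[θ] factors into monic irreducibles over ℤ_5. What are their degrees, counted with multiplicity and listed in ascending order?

1, 1, 1, 3

Write g(θ) = θ^6 - θ^5 - 2θ^4 + θ^3 + θ^2 + θ + 1.
Roots in ℤ_5: g(0) = 1; g(1) = 2; g(2) = 0 → root; g(3) = 4; g(4) = 0 → root.
Linear factors from roots: (θ - 2), (θ + 1).
Complete factorization: g(θ) = (θ + 1)·(θ - 2)^2·(θ^3 + 2θ^2 - θ - 1).
Factor degrees with multiplicity: 1 + 1 + 1 + 3 = 6.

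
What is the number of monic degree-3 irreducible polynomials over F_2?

Gauss's count: N_{2}(3) = (1/3) Σ_{d|3} μ(3/d)·2^d.
Divisors of 3: 1, 3; μ(3/d) for each: -1, 1.
Σ = − 2^1 + 2^3 = 6.
N = 6/3 = 2.

2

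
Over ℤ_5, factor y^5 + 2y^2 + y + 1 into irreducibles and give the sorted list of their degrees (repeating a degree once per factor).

Write g(y) = y^5 + 2y^2 + y + 1.
Roots in ℤ_5: g(0) = 1; g(1) = 0 → root; g(2) = 3; g(3) = 0 → root; g(4) = 1.
Linear factors from roots: (y - 1), (y + 2).
Complete factorization: g(y) = (y + 2)·(y - 1)^2·(y^2 - 2).
Factor degrees with multiplicity: 1 + 1 + 1 + 2 = 5.

1, 1, 1, 2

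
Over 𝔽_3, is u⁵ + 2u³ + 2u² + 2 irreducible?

Write f(u) = u⁵ + 2u³ + 2u² + 2.
Check for roots in 𝔽_3: f(0) = 2; f(1) = 1; f(2) = 1.
No roots, so no linear factors.
Monic irreducibles of degree 2 over GF(3): u² + 1, u² + u + 2, u² + 2u + 2.
None of them divide f (all give nonzero remainder).
No irreducible factor of degree ≤ 2 exists, so f is irreducible over GF(3).

Yes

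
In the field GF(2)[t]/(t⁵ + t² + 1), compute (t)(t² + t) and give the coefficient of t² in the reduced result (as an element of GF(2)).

Multiply in GF(2)[t]: (t)·(t² + t) = t³ + t².
Reduced: t³ + t².

1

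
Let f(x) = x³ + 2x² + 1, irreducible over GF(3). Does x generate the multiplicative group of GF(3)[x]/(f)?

Yes

|GF(3^3)^×| = 3^3 − 1 = 26. Prime factorization: 26 = 2·13.
f is primitive ⇔ x has order 26 in GF(3)[x]/(f), i.e. x^(26/q) ≠ 1 for each prime q | 26.
x^(13) mod f = 2.
x^(2) mod f = x².
None equal 1, so x has full order 26; f is primitive.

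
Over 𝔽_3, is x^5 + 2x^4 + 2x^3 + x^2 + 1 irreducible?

Yes

Write h(x) = x^5 + 2x^4 + 2x^3 + x^2 + 1.
Check for roots in 𝔽_3: h(0) = 1; h(1) = 1; h(2) = 1.
No roots, so no linear factors.
Monic irreducibles of degree 2 over GF(3): x^2 + 1, x^2 + x + 2, x^2 + 2x + 2.
None of them divide h (all give nonzero remainder).
No irreducible factor of degree ≤ 2 exists, so h is irreducible over GF(3).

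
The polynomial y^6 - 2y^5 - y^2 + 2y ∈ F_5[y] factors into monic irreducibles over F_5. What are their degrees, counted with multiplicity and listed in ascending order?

Write h(y) = y^6 - 2y^5 - y^2 + 2y.
Roots in F_5: h(0) = 0 → root; h(1) = 0 → root; h(2) = 0 → root; h(3) = 0 → root; h(4) = 0 → root.
Linear factors from roots: (y), (y - 1), (y - 2), (y + 2), (y + 1).
Complete factorization: h(y) = (y)·(y + 1)·(y + 2)·(y - 1)·(y - 2)^2.
Factor degrees with multiplicity: 1 + 1 + 1 + 1 + 1 + 1 = 6.

1, 1, 1, 1, 1, 1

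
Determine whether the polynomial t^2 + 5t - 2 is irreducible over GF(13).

Yes

Write m(t) = t^2 + 5t - 2.
Check each element of GF(13) for a root: m(0)=11, m(1)=4, m(2)=12, m(3)=9, m(4)=8, m(5)=9, m(6)=12, m(7)=4, m(8)=11, m(9)=7, m(10)=5, m(11)=5, m(12)=7.
No roots. A degree-2 polynomial over a field with no linear factor is irreducible.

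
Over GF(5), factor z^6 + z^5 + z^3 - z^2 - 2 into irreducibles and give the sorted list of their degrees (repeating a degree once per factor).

Write f(z) = z^6 + z^5 + z^3 - z^2 - 2.
Roots in GF(5): f(0) = 3; f(1) = 0 → root; f(2) = 3; f(3) = 3; f(4) = 1.
Linear factors from roots: (z - 1).
Complete factorization: f(z) = (z - 1)·(z^2 + z + 1)·(z^3 + z^2 + 2).
Factor degrees with multiplicity: 1 + 2 + 3 = 6.

1, 2, 3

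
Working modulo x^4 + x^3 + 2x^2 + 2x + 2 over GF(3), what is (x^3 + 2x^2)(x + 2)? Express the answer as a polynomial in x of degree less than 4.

Multiply in GF(3)[x]: (x^3 + 2x^2)·(x + 2) = x^4 + x^3 + x^2.
Reduce using x^4 ≡ 2x^3 + x^2 + x + 1 (mod x^4 + x^3 + 2x^2 + 2x + 2).
Reduced: 2x^2 + x + 1.

2x^2 + x + 1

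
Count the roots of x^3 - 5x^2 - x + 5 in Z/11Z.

3

Write f(x) = x^3 - 5x^2 - x + 5.
Evaluate at each of the 11 elements of Z/11Z:
f(0) = 5; f(1) = 0 → root; f(2) = 2; f(3) = 6; f(4) = 7; f(5) = 0 → root; f(6) = 2; f(7) = 8; f(8) = 2; f(9) = 1; f(10) = 0 → root.
Roots: {1, 5, 10}.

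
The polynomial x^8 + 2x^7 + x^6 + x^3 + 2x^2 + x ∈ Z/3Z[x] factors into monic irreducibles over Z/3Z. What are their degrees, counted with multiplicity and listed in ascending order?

Write g(x) = x^8 + 2x^7 + x^6 + x^3 + 2x^2 + x.
Roots in Z/3Z: g(0) = 0 → root; g(1) = 2; g(2) = 0 → root.
Linear factors from roots: (x), (x + 1).
Complete factorization: g(x) = (x)·(x + 1)^3·(x^4 + 2x^3 + x^2 + 2x + 1).
Factor degrees with multiplicity: 1 + 1 + 1 + 1 + 4 = 8.

1, 1, 1, 1, 4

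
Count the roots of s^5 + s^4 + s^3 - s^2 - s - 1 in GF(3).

Write f(s) = s^5 + s^4 + s^3 - s^2 - s - 1.
Evaluate at each of the 3 elements of GF(3):
f(0) = 2; f(1) = 0 → root; f(2) = 1.
Roots: {1}.

1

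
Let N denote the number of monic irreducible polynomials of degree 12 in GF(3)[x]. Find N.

44220

Gauss's count: N_{3}(12) = (1/12) Σ_{d|12} μ(12/d)·3^d.
Divisors of 12: 1, 2, 3, 4, 6, 12; μ(12/d) for each: 0, 1, 0, -1, -1, 1.
Σ = 3^2 − 3^4 − 3^6 + 3^12 = 530640.
N = 530640/12 = 44220.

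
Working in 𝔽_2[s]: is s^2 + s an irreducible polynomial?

Write g(s) = s^2 + s.
Check for roots in 𝔽_2: g(0) = 0 → root; g(1) = 0 → root.
g(0) = 0, so (s) divides g(s); g is reducible.

No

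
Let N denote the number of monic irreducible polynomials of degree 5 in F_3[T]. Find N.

48

By the necklace-counting formula, N_3(5) = (1/5) Σ_{d|5} μ(5/d)·3^d.
Divisors of 5: 1, 5; μ(5/d) for each: -1, 1.
Σ = − 3^1 + 3^5 = 240.
N = 240/5 = 48.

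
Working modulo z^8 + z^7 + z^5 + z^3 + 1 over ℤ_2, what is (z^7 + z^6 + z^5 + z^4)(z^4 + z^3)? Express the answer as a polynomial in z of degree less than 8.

Multiply in ℤ_2[z]: (z^7 + z^6 + z^5 + z^4)·(z^4 + z^3) = z^11 + z^7.
Reduce using z^8 ≡ z^7 + z^5 + z^3 + 1 (mod z^8 + z^7 + z^5 + z^3 + 1).
Reduced: z^5 + z^4 + z^3 + z^2 + z.

z^5 + z^4 + z^3 + z^2 + z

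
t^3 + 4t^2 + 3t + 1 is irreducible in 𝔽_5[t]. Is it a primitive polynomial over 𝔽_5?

Write f(t) = t^3 + 4t^2 + 3t + 1.
|GF(5^3)^×| = 5^3 − 1 = 124. Prime factorization: 124 = 2^2·31.
f is primitive ⇔ t has order 124 in GF(5)[t]/(f), i.e. t^(124/q) ≠ 1 for each prime q | 124.
t^(62) mod f = 1
t^(4) mod f = 3t^2 + t + 4.
Since t^(62) = 1, the order of t divides 62 < 124; not primitive.

No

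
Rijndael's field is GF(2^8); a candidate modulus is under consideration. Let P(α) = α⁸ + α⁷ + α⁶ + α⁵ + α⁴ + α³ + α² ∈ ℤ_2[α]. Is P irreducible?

Check for roots in ℤ_2: P(0) = 0 → root; P(1) = 1.
P(0) = 0, so (α) divides P(α); P is reducible.

No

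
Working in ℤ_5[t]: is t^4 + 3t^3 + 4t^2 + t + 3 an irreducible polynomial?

Write P(t) = t^4 + 3t^3 + 4t^2 + t + 3.
Check for roots in ℤ_5: P(0) = 3; P(1) = 2; P(2) = 1; P(3) = 4; P(4) = 4.
No roots, so no linear factors.
Degree-2 irreducible divisors: test the 10 monic irreducibles of degree 2 over GF(5).
None of them divide P (all give nonzero remainder).
No irreducible factor of degree ≤ 2 exists, so P is irreducible over GF(5).

Yes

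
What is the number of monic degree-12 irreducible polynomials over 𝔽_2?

335

x^(2^12) − x is the product of all monic irreducibles of degree dividing 12; Möbius inversion gives N = (1/12) Σ μ(12/d)·2^d.
Divisors of 12: 1, 2, 3, 4, 6, 12; μ(12/d) for each: 0, 1, 0, -1, -1, 1.
Σ = 2^2 − 2^4 − 2^6 + 2^12 = 4020.
N = 4020/12 = 335.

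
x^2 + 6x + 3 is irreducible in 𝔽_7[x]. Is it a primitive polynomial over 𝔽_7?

Write f(x) = x^2 + 6x + 3.
|GF(7^2)^×| = 7^2 − 1 = 48. Prime factorization: 48 = 2^4·3.
f is primitive ⇔ x has order 48 in GF(7)[x]/(f), i.e. x^(48/q) ≠ 1 for each prime q | 48.
x^(24) mod f = 6.
x^(16) mod f = 2.
None equal 1, so x has full order 48; f is primitive.

Yes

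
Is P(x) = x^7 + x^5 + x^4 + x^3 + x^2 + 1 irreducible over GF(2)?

Check for roots in GF(2): P(0) = 1; P(1) = 0 → root.
P(1) = 0, so (x − 1) divides P(x); P is reducible.

No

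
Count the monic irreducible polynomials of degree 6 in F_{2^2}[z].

670

Gauss's count: N_{4}(6) = (1/6) Σ_{d|6} μ(6/d)·4^d.
Divisors of 6: 1, 2, 3, 6; μ(6/d) for each: 1, -1, -1, 1.
Σ = 4^1 − 4^2 − 4^3 + 4^6 = 4020.
N = 4020/6 = 670.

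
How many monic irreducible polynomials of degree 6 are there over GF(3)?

116

x^(3^6) − x is the product of all monic irreducibles of degree dividing 6; Möbius inversion gives N = (1/6) Σ μ(6/d)·3^d.
Divisors of 6: 1, 2, 3, 6; μ(6/d) for each: 1, -1, -1, 1.
Σ = 3^1 − 3^2 − 3^3 + 3^6 = 696.
N = 696/6 = 116.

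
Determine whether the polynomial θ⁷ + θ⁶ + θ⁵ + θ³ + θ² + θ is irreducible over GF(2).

No

Write m(θ) = θ⁷ + θ⁶ + θ⁵ + θ³ + θ² + θ.
Check for roots in GF(2): m(0) = 0 → root; m(1) = 0 → root.
m(0) = 0, so (θ) divides m(θ); m is reducible.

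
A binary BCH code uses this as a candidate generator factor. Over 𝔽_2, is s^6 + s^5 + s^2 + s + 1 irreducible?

Yes

Write m(s) = s^6 + s^5 + s^2 + s + 1.
Check for roots in 𝔽_2: m(0) = 1; m(1) = 1.
No roots, so no linear factors.
Monic irreducibles of degree 2 over GF(2): s^2 + s + 1.
None of them divide m (all give nonzero remainder).
Monic irreducibles of degree 3 over GF(2): s^3 + s + 1, s^3 + s^2 + 1.
None of them divide m (all give nonzero remainder).
No irreducible factor of degree ≤ 3 exists, so m is irreducible over GF(2).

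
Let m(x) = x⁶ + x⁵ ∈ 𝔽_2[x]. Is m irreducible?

Check for roots in 𝔽_2: m(0) = 0 → root; m(1) = 0 → root.
m(0) = 0, so (x) divides m(x); m is reducible.

No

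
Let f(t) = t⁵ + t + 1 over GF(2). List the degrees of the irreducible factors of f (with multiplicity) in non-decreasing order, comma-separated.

Roots in GF(2): f(0) = 1; f(1) = 1.
Complete factorization: f(t) = (t² + t + 1)·(t³ + t² + 1).
Factor degrees with multiplicity: 2 + 3 = 5.

2, 3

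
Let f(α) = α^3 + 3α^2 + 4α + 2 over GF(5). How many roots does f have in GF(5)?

Evaluate at each of the 5 elements of GF(5):
f(0) = 2; f(1) = 0 → root; f(2) = 0 → root; f(3) = 3; f(4) = 0 → root.
Roots: {1, 2, 4}.

3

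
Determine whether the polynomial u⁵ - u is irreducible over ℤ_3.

Write f(u) = u⁵ - u.
Check for roots in ℤ_3: f(0) = 0 → root; f(1) = 0 → root; f(2) = 0 → root.
f(0) = 0, so (u) divides f(u); f is reducible.

No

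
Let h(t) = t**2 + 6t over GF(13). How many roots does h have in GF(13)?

2

Evaluate at each of the 13 elements of GF(13):
h(0) = 0 → root; h(1) = 7; h(2) = 3; h(3) = 1; h(4) = 1; h(5) = 3; h(6) = 7; h(7) = 0 → root; h(8) = 8; h(9) = 5; h(10) = 4; h(11) = 5; h(12) = 8.
Roots: {0, 7}.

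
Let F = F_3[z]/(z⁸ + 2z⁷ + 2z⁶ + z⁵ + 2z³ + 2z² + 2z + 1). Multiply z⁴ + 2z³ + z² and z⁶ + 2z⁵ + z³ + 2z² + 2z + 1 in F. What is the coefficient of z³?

Multiply in F_3[z]: (z⁴ + 2z³ + z²)·(z⁶ + 2z⁵ + z³ + 2z² + 2z + 1) = z¹⁰ + z⁹ + 2z⁸ + z⁶ + z⁵ + z⁴ + z³ + z².
Reduce using z⁸ ≡ z⁷ + z⁶ + 2z⁵ + z³ + z² + z + 2 (mod z⁸ + 2z⁷ + 2z⁶ + z⁵ + 2z³ + 2z² + 2z + 1).
Reduced: z⁶ + z⁴ + z² + 1.

0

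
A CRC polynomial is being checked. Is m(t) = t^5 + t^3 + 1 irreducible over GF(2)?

Yes

Check for roots in GF(2): m(0) = 1; m(1) = 1.
No roots, so no linear factors.
Monic irreducibles of degree 2 over GF(2): t^2 + t + 1.
None of them divide m (all give nonzero remainder).
No irreducible factor of degree ≤ 2 exists, so m is irreducible over GF(2).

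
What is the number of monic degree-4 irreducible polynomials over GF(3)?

18

The number of monic irreducibles of degree 4 over GF(3) is (1/4)·Σ_{d∣4} μ(4/d) 3^d.
Divisors of 4: 1, 2, 4; μ(4/d) for each: 0, -1, 1.
Σ = − 3^2 + 3^4 = 72.
N = 72/4 = 18.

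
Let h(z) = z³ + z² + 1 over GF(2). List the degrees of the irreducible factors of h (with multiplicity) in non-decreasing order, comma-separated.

Roots in GF(2): h(0) = 1; h(1) = 1.
Complete factorization: h(z) = (z³ + z² + 1).
Factor degrees with multiplicity: 3 = 3.

3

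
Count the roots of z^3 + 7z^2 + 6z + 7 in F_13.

Write g(z) = z^3 + 7z^2 + 6z + 7.
Evaluate at each of the 13 elements of F_13:
g(0) = 7; g(1) = 8; g(2) = 3; g(3) = 11; g(4) = 12; g(5) = 12; g(6) = 4; g(7) = 7; g(8) = 1; g(9) = 5; g(10) = 12; g(11) = 2; g(12) = 7.
No element is a root.

0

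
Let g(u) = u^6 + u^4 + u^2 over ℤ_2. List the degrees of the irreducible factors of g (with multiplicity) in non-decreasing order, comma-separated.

1, 1, 2, 2

Roots in ℤ_2: g(0) = 0 → root; g(1) = 1.
Linear factors from roots: (u).
Complete factorization: g(u) = (u)^2·(u^2 + u + 1)^2.
Factor degrees with multiplicity: 1 + 1 + 2 + 2 = 6.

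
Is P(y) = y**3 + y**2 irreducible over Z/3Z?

Check for roots in Z/3Z: P(0) = 0 → root; P(1) = 2; P(2) = 0 → root.
P(0) = 0, so (y) divides P(y); P is reducible.

No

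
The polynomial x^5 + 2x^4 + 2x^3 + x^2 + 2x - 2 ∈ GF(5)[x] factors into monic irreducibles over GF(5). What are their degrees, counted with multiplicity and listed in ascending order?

5

Write h(x) = x^5 + 2x^4 + 2x^3 + x^2 + 2x - 2.
Roots in GF(5): h(0) = 3; h(1) = 1; h(2) = 1; h(3) = 2; h(4) = 1.
Complete factorization: h(x) = (x^5 + 2x^4 + 2x^3 + x^2 + 2x - 2).
Factor degrees with multiplicity: 5 = 5.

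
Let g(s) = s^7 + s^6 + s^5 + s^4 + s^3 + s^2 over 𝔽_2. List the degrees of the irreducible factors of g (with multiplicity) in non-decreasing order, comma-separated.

Roots in 𝔽_2: g(0) = 0 → root; g(1) = 0 → root.
Linear factors from roots: (s), (s + 1).
Complete factorization: g(s) = (s + 1)·(s)^2·(s^2 + s + 1)^2.
Factor degrees with multiplicity: 1 + 1 + 1 + 2 + 2 = 7.

1, 1, 1, 2, 2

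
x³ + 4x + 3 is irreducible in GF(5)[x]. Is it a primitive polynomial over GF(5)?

Write f(x) = x³ + 4x + 3.
|GF(5^3)^×| = 5^3 − 1 = 124. Prime factorization: 124 = 2^2·31.
f is primitive ⇔ x has order 124 in GF(5)[x]/(f), i.e. x^(124/q) ≠ 1 for each prime q | 124.
x^(62) mod f = 4.
x^(4) mod f = x² + 2x.
None equal 1, so x has full order 124; f is primitive.

Yes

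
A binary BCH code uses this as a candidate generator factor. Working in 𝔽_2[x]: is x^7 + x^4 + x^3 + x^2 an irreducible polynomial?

No

Write g(x) = x^7 + x^4 + x^3 + x^2.
Check for roots in 𝔽_2: g(0) = 0 → root; g(1) = 0 → root.
g(0) = 0, so (x) divides g(x); g is reducible.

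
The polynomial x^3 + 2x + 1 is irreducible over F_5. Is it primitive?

No

Write f(x) = x^3 + 2x + 1.
|GF(5^3)^×| = 5^3 − 1 = 124. Prime factorization: 124 = 2^2·31.
f is primitive ⇔ x has order 124 in GF(5)[x]/(f), i.e. x^(124/q) ≠ 1 for each prime q | 124.
x^(62) mod f = 1
x^(4) mod f = 3x^2 + 4x.
Since x^(62) = 1, the order of x divides 62 < 124; not primitive.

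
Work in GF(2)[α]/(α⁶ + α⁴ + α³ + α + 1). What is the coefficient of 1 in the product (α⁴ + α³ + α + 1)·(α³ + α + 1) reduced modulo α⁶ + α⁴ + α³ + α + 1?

Multiply in GF(2)[α]: (α⁴ + α³ + α + 1)·(α³ + α + 1) = α⁷ + α⁶ + α⁵ + α⁴ + α² + 1.
Reduce using α⁶ ≡ α⁴ + α³ + α + 1 (mod α⁶ + α⁴ + α³ + α + 1).
Reduced: α⁴ + α³.

0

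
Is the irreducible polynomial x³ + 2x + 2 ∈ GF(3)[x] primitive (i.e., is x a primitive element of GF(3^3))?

Write f(x) = x³ + 2x + 2.
|GF(3^3)^×| = 3^3 − 1 = 26. Prime factorization: 26 = 2·13.
f is primitive ⇔ x has order 26 in GF(3)[x]/(f), i.e. x^(26/q) ≠ 1 for each prime q | 26.
x^(13) mod f = 1
x^(2) mod f = x².
Since x^(13) = 1, the order of x divides 13 < 26; not primitive.

No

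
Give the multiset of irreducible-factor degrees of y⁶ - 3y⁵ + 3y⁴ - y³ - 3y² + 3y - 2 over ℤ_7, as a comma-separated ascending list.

1, 1, 1, 1, 1, 1

Write g(y) = y⁶ - 3y⁵ + 3y⁴ - y³ - 3y² + 3y - 2.
Linear factors from roots: (y - 2), (y - 3), (y + 2), (y + 1).
Complete factorization: g(y) = (y + 1)·(y - 2)·(y + 2)^2·(y - 3)^2.
Factor degrees with multiplicity: 1 + 1 + 1 + 1 + 1 + 1 = 6.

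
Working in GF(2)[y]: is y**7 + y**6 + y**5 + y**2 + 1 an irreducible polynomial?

Write f(y) = y**7 + y**6 + y**5 + y**2 + 1.
Check for roots in GF(2): f(0) = 1; f(1) = 1.
No roots, so no linear factors.
Monic irreducibles of degree 2 over GF(2): y**2 + y + 1.
None of them divide f (all give nonzero remainder).
Monic irreducibles of degree 3 over GF(2): y**3 + y + 1, y**3 + y**2 + 1.
None of them divide f (all give nonzero remainder).
No irreducible factor of degree ≤ 3 exists, so f is irreducible over GF(2).

Yes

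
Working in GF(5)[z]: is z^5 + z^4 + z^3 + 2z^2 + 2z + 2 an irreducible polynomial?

Write h(z) = z^5 + z^4 + z^3 + 2z^2 + 2z + 2.
Check for roots in GF(5): h(0) = 2; h(1) = 4; h(2) = 0 → root; h(3) = 2; h(4) = 1.
h(2) = 0, so (z − 2) divides h(z); h is reducible.

No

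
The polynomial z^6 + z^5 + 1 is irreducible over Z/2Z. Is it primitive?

Write f(z) = z^6 + z^5 + 1.
|GF(2^6)^×| = 2^6 − 1 = 63. Prime factorization: 63 = 3^2·7.
f is primitive ⇔ z has order 63 in GF(2)[z]/(f), i.e. z^(63/q) ≠ 1 for each prime q | 63.
z^(21) mod f = z^5 + z^4 + z^3 + 1.
z^(9) mod f = z^5 + z^3 + z^2 + z + 1.
None equal 1, so z has full order 63; f is primitive.

Yes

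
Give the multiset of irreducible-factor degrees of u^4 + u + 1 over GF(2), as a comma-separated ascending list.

4

Write f(u) = u^4 + u + 1.
Roots in GF(2): f(0) = 1; f(1) = 1.
Complete factorization: f(u) = (u^4 + u + 1).
Factor degrees with multiplicity: 4 = 4.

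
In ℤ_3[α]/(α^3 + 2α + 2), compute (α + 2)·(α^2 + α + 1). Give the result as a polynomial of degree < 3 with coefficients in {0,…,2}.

α

Multiply in ℤ_3[α]: (α + 2)·(α^2 + α + 1) = α^3 + 2.
Reduce using α^3 ≡ α + 1 (mod α^3 + 2α + 2).
Reduced: α.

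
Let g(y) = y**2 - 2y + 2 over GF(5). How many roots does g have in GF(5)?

2

Evaluate at each of the 5 elements of GF(5):
g(0) = 2; g(1) = 1; g(2) = 2; g(3) = 0 → root; g(4) = 0 → root.
Roots: {3, 4}.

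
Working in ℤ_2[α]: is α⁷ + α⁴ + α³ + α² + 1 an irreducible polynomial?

Write f(α) = α⁷ + α⁴ + α³ + α² + 1.
Check for roots in ℤ_2: f(0) = 1; f(1) = 1.
No roots, so no linear factors.
Monic irreducibles of degree 2 over GF(2): α² + α + 1.
None of them divide f (all give nonzero remainder).
Monic irreducibles of degree 3 over GF(2): α³ + α + 1, α³ + α² + 1.
None of them divide f (all give nonzero remainder).
No irreducible factor of degree ≤ 3 exists, so f is irreducible over GF(2).

Yes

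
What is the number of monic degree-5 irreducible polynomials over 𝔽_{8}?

The number of monic irreducibles of degree 5 over GF(8) is (1/5)·Σ_{d∣5} μ(5/d) 8^d.
Divisors of 5: 1, 5; μ(5/d) for each: -1, 1.
Σ = − 8^1 + 8^5 = 32760.
N = 32760/5 = 6552.

6552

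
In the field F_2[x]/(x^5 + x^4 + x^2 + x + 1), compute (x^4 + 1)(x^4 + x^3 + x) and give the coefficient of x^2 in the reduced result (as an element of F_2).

Multiply in F_2[x]: (x^4 + 1)·(x^4 + x^3 + x) = x^8 + x^7 + x^5 + x^4 + x^3 + x.
Reduce using x^5 ≡ x^4 + x^2 + x + 1 (mod x^5 + x^4 + x^2 + x + 1).
Reduced: x.

0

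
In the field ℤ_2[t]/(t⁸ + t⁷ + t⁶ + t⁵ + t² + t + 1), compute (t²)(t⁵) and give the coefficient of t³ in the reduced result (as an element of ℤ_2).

Multiply in ℤ_2[t]: (t²)·(t⁵) = t⁷.
Reduced: t⁷.

0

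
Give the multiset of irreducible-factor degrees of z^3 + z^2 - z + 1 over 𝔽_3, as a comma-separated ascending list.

3

Write g(z) = z^3 + z^2 - z + 1.
Roots in 𝔽_3: g(0) = 1; g(1) = 2; g(2) = 2.
Complete factorization: g(z) = (z^3 + z^2 - z + 1).
Factor degrees with multiplicity: 3 = 3.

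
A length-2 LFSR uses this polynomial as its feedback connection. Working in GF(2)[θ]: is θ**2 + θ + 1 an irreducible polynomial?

Yes

Write f(θ) = θ**2 + θ + 1.
Check for roots in GF(2): f(0) = 1; f(1) = 1.
No roots. A degree-2 polynomial over a field with no linear factor is irreducible.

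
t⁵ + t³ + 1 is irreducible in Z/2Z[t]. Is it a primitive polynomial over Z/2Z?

Yes

Write f(t) = t⁵ + t³ + 1.
|GF(2^5)^×| = 2^5 − 1 = 31. Prime factorization: 31 = 31.
f is primitive ⇔ t has order 31 in GF(2)[t]/(f), i.e. t^(31/q) ≠ 1 for each prime q | 31.
t^(1) mod f = t.
None equal 1, so t has full order 31; f is primitive.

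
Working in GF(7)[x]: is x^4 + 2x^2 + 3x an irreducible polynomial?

Write P(x) = x^4 + 2x^2 + 3x.
Check for roots in GF(7): P(0) = 0 → root; P(1) = 6; P(2) = 2; P(3) = 3; P(4) = 6; P(5) = 4; P(6) = 0 → root.
P(0) = 0, so (x) divides P(x); P is reducible.

No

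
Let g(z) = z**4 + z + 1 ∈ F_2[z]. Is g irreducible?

Check for roots in F_2: g(0) = 1; g(1) = 1.
No roots, so no linear factors.
Monic irreducibles of degree 2 over GF(2): z**2 + z + 1.
None of them divide g (all give nonzero remainder).
No irreducible factor of degree ≤ 2 exists, so g is irreducible over GF(2).

Yes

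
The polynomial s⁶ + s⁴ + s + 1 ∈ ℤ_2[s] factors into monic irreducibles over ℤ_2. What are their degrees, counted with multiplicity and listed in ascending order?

1, 2, 3

Write g(s) = s⁶ + s⁴ + s + 1.
Roots in ℤ_2: g(0) = 1; g(1) = 0 → root.
Linear factors from roots: (s + 1).
Complete factorization: g(s) = (s + 1)·(s² + s + 1)·(s³ + s + 1).
Factor degrees with multiplicity: 1 + 2 + 3 = 6.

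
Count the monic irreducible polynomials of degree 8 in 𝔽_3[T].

810

The number of monic irreducibles of degree 8 over GF(3) is (1/8)·Σ_{d∣8} μ(8/d) 3^d.
Divisors of 8: 1, 2, 4, 8; μ(8/d) for each: 0, 0, -1, 1.
Σ = − 3^4 + 3^8 = 6480.
N = 6480/8 = 810.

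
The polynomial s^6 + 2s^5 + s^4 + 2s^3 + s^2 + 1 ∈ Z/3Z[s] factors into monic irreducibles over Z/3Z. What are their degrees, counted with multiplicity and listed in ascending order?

1, 2, 3

Write h(s) = s^6 + 2s^5 + s^4 + 2s^3 + s^2 + 1.
Roots in Z/3Z: h(0) = 1; h(1) = 2; h(2) = 0 → root.
Linear factors from roots: (s + 1).
Complete factorization: h(s) = (s + 1)·(s^2 + 1)·(s^3 + s^2 + 2s + 1).
Factor degrees with multiplicity: 1 + 2 + 3 = 6.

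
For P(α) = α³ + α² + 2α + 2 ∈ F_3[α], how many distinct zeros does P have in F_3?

Evaluate at each of the 3 elements of F_3:
P(0) = 2; P(1) = 0 → root; P(2) = 0 → root.
Roots: {1, 2}.

2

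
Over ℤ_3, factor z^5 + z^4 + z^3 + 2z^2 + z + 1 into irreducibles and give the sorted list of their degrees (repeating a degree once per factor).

Write g(z) = z^5 + z^4 + z^3 + 2z^2 + z + 1.
Roots in ℤ_3: g(0) = 1; g(1) = 1; g(2) = 1.
Complete factorization: g(z) = (z^5 + z^4 + z^3 + 2z^2 + z + 1).
Factor degrees with multiplicity: 5 = 5.

5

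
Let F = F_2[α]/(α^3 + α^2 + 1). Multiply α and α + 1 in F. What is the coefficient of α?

1

Multiply in F_2[α]: (α)·(α + 1) = α^2 + α.
Reduced: α^2 + α.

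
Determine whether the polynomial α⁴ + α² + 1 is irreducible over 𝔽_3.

No

Write f(α) = α⁴ + α² + 1.
Check for roots in 𝔽_3: f(0) = 1; f(1) = 0 → root; f(2) = 0 → root.
f(1) = 0, so (α − 1) divides f(α); f is reducible.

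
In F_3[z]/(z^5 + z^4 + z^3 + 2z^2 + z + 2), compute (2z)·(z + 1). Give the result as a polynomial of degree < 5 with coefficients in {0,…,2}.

2z^2 + 2z

Multiply in F_3[z]: (2z)·(z + 1) = 2z^2 + 2z.
Reduced: 2z^2 + 2z.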